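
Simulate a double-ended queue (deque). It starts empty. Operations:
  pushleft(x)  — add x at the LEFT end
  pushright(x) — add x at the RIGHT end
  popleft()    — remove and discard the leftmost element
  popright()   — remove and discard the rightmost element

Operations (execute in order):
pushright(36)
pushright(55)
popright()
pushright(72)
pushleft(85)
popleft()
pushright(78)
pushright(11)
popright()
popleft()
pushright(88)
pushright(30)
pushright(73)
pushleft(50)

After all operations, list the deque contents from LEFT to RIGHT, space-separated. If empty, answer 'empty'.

Answer: 50 72 78 88 30 73

Derivation:
pushright(36): [36]
pushright(55): [36, 55]
popright(): [36]
pushright(72): [36, 72]
pushleft(85): [85, 36, 72]
popleft(): [36, 72]
pushright(78): [36, 72, 78]
pushright(11): [36, 72, 78, 11]
popright(): [36, 72, 78]
popleft(): [72, 78]
pushright(88): [72, 78, 88]
pushright(30): [72, 78, 88, 30]
pushright(73): [72, 78, 88, 30, 73]
pushleft(50): [50, 72, 78, 88, 30, 73]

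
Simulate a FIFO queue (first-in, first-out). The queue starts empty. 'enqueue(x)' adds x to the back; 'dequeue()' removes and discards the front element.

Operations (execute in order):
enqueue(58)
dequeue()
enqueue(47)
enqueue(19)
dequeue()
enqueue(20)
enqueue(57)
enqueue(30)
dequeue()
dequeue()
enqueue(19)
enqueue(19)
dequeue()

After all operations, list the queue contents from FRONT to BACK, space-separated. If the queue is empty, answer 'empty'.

Answer: 30 19 19

Derivation:
enqueue(58): [58]
dequeue(): []
enqueue(47): [47]
enqueue(19): [47, 19]
dequeue(): [19]
enqueue(20): [19, 20]
enqueue(57): [19, 20, 57]
enqueue(30): [19, 20, 57, 30]
dequeue(): [20, 57, 30]
dequeue(): [57, 30]
enqueue(19): [57, 30, 19]
enqueue(19): [57, 30, 19, 19]
dequeue(): [30, 19, 19]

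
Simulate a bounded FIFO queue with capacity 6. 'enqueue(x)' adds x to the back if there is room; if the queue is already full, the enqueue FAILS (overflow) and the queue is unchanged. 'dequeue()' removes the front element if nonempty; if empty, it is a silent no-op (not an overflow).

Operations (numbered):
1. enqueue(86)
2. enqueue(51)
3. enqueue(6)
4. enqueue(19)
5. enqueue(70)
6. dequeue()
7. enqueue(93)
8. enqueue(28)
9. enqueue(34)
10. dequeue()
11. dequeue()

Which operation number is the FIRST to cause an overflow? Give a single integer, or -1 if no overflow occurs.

1. enqueue(86): size=1
2. enqueue(51): size=2
3. enqueue(6): size=3
4. enqueue(19): size=4
5. enqueue(70): size=5
6. dequeue(): size=4
7. enqueue(93): size=5
8. enqueue(28): size=6
9. enqueue(34): size=6=cap → OVERFLOW (fail)
10. dequeue(): size=5
11. dequeue(): size=4

Answer: 9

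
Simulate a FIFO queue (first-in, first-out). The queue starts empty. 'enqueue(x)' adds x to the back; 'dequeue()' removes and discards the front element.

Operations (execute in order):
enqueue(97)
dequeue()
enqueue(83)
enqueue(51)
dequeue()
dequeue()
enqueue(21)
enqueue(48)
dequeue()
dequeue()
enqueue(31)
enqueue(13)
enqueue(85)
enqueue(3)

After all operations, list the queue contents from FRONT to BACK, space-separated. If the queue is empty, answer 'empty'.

Answer: 31 13 85 3

Derivation:
enqueue(97): [97]
dequeue(): []
enqueue(83): [83]
enqueue(51): [83, 51]
dequeue(): [51]
dequeue(): []
enqueue(21): [21]
enqueue(48): [21, 48]
dequeue(): [48]
dequeue(): []
enqueue(31): [31]
enqueue(13): [31, 13]
enqueue(85): [31, 13, 85]
enqueue(3): [31, 13, 85, 3]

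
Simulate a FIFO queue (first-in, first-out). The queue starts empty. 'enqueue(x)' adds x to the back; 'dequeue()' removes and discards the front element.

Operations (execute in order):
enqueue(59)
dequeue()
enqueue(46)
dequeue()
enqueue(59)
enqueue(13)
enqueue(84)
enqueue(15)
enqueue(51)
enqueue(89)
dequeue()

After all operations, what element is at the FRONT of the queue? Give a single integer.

enqueue(59): queue = [59]
dequeue(): queue = []
enqueue(46): queue = [46]
dequeue(): queue = []
enqueue(59): queue = [59]
enqueue(13): queue = [59, 13]
enqueue(84): queue = [59, 13, 84]
enqueue(15): queue = [59, 13, 84, 15]
enqueue(51): queue = [59, 13, 84, 15, 51]
enqueue(89): queue = [59, 13, 84, 15, 51, 89]
dequeue(): queue = [13, 84, 15, 51, 89]

Answer: 13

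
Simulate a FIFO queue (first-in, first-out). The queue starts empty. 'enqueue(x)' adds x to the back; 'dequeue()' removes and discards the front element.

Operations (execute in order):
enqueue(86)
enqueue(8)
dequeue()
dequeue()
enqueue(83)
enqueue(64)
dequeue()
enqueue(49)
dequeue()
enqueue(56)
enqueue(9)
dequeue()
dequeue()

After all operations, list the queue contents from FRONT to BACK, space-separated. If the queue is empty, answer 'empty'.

Answer: 9

Derivation:
enqueue(86): [86]
enqueue(8): [86, 8]
dequeue(): [8]
dequeue(): []
enqueue(83): [83]
enqueue(64): [83, 64]
dequeue(): [64]
enqueue(49): [64, 49]
dequeue(): [49]
enqueue(56): [49, 56]
enqueue(9): [49, 56, 9]
dequeue(): [56, 9]
dequeue(): [9]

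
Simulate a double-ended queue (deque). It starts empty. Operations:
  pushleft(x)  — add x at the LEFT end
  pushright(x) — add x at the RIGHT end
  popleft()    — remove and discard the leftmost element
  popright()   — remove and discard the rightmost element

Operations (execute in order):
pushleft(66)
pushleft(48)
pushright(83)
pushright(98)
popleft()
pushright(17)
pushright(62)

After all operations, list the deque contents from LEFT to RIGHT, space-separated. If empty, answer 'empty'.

pushleft(66): [66]
pushleft(48): [48, 66]
pushright(83): [48, 66, 83]
pushright(98): [48, 66, 83, 98]
popleft(): [66, 83, 98]
pushright(17): [66, 83, 98, 17]
pushright(62): [66, 83, 98, 17, 62]

Answer: 66 83 98 17 62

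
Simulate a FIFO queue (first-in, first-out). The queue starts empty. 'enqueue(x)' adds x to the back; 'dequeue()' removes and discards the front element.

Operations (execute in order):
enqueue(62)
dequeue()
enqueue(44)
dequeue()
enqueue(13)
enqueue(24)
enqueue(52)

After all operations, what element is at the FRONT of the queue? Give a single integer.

enqueue(62): queue = [62]
dequeue(): queue = []
enqueue(44): queue = [44]
dequeue(): queue = []
enqueue(13): queue = [13]
enqueue(24): queue = [13, 24]
enqueue(52): queue = [13, 24, 52]

Answer: 13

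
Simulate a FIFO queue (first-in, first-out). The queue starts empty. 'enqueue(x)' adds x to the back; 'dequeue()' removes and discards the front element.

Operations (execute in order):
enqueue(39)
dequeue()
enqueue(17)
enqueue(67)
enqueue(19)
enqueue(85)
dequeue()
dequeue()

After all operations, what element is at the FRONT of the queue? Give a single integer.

Answer: 19

Derivation:
enqueue(39): queue = [39]
dequeue(): queue = []
enqueue(17): queue = [17]
enqueue(67): queue = [17, 67]
enqueue(19): queue = [17, 67, 19]
enqueue(85): queue = [17, 67, 19, 85]
dequeue(): queue = [67, 19, 85]
dequeue(): queue = [19, 85]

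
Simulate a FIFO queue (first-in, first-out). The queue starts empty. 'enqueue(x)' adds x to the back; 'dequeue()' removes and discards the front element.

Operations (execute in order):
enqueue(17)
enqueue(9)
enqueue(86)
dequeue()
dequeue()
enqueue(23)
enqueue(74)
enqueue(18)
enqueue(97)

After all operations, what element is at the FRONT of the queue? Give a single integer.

Answer: 86

Derivation:
enqueue(17): queue = [17]
enqueue(9): queue = [17, 9]
enqueue(86): queue = [17, 9, 86]
dequeue(): queue = [9, 86]
dequeue(): queue = [86]
enqueue(23): queue = [86, 23]
enqueue(74): queue = [86, 23, 74]
enqueue(18): queue = [86, 23, 74, 18]
enqueue(97): queue = [86, 23, 74, 18, 97]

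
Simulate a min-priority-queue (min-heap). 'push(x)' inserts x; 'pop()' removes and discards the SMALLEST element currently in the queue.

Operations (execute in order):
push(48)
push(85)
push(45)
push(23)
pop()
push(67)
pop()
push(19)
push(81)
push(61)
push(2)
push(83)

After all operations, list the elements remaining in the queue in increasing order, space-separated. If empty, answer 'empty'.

Answer: 2 19 48 61 67 81 83 85

Derivation:
push(48): heap contents = [48]
push(85): heap contents = [48, 85]
push(45): heap contents = [45, 48, 85]
push(23): heap contents = [23, 45, 48, 85]
pop() → 23: heap contents = [45, 48, 85]
push(67): heap contents = [45, 48, 67, 85]
pop() → 45: heap contents = [48, 67, 85]
push(19): heap contents = [19, 48, 67, 85]
push(81): heap contents = [19, 48, 67, 81, 85]
push(61): heap contents = [19, 48, 61, 67, 81, 85]
push(2): heap contents = [2, 19, 48, 61, 67, 81, 85]
push(83): heap contents = [2, 19, 48, 61, 67, 81, 83, 85]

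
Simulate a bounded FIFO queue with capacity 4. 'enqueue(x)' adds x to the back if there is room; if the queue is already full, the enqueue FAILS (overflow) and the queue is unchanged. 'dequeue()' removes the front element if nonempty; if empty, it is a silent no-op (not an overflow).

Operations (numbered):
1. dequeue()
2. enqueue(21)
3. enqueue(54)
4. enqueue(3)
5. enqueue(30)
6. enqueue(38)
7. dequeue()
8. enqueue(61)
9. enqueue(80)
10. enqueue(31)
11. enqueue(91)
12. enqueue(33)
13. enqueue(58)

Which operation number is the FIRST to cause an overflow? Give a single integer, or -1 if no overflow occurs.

Answer: 6

Derivation:
1. dequeue(): empty, no-op, size=0
2. enqueue(21): size=1
3. enqueue(54): size=2
4. enqueue(3): size=3
5. enqueue(30): size=4
6. enqueue(38): size=4=cap → OVERFLOW (fail)
7. dequeue(): size=3
8. enqueue(61): size=4
9. enqueue(80): size=4=cap → OVERFLOW (fail)
10. enqueue(31): size=4=cap → OVERFLOW (fail)
11. enqueue(91): size=4=cap → OVERFLOW (fail)
12. enqueue(33): size=4=cap → OVERFLOW (fail)
13. enqueue(58): size=4=cap → OVERFLOW (fail)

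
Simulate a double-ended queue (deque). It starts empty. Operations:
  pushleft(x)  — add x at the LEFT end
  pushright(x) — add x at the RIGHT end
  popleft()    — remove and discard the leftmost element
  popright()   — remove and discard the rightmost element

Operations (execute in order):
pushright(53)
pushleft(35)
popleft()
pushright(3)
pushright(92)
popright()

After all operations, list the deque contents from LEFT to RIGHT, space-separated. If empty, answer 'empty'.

Answer: 53 3

Derivation:
pushright(53): [53]
pushleft(35): [35, 53]
popleft(): [53]
pushright(3): [53, 3]
pushright(92): [53, 3, 92]
popright(): [53, 3]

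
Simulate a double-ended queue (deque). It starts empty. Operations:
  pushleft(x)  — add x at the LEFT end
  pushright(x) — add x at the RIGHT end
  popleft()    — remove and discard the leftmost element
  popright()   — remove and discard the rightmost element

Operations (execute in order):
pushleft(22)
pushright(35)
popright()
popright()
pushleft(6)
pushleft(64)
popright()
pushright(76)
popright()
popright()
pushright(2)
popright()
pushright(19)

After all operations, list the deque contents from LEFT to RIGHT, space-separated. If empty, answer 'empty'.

pushleft(22): [22]
pushright(35): [22, 35]
popright(): [22]
popright(): []
pushleft(6): [6]
pushleft(64): [64, 6]
popright(): [64]
pushright(76): [64, 76]
popright(): [64]
popright(): []
pushright(2): [2]
popright(): []
pushright(19): [19]

Answer: 19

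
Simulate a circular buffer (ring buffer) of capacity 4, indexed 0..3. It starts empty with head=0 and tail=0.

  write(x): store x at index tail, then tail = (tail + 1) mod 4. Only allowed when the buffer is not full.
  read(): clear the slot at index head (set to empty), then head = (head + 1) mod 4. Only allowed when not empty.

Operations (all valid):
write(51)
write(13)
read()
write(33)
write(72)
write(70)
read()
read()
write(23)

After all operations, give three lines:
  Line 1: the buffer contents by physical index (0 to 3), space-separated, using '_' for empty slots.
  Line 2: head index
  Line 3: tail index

Answer: 70 23 _ 72
3
2

Derivation:
write(51): buf=[51 _ _ _], head=0, tail=1, size=1
write(13): buf=[51 13 _ _], head=0, tail=2, size=2
read(): buf=[_ 13 _ _], head=1, tail=2, size=1
write(33): buf=[_ 13 33 _], head=1, tail=3, size=2
write(72): buf=[_ 13 33 72], head=1, tail=0, size=3
write(70): buf=[70 13 33 72], head=1, tail=1, size=4
read(): buf=[70 _ 33 72], head=2, tail=1, size=3
read(): buf=[70 _ _ 72], head=3, tail=1, size=2
write(23): buf=[70 23 _ 72], head=3, tail=2, size=3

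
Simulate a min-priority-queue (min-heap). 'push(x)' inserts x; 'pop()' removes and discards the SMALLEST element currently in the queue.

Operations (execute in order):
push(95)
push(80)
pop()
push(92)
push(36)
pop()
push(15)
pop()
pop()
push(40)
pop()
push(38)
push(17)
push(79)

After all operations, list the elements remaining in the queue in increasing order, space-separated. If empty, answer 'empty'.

Answer: 17 38 79 95

Derivation:
push(95): heap contents = [95]
push(80): heap contents = [80, 95]
pop() → 80: heap contents = [95]
push(92): heap contents = [92, 95]
push(36): heap contents = [36, 92, 95]
pop() → 36: heap contents = [92, 95]
push(15): heap contents = [15, 92, 95]
pop() → 15: heap contents = [92, 95]
pop() → 92: heap contents = [95]
push(40): heap contents = [40, 95]
pop() → 40: heap contents = [95]
push(38): heap contents = [38, 95]
push(17): heap contents = [17, 38, 95]
push(79): heap contents = [17, 38, 79, 95]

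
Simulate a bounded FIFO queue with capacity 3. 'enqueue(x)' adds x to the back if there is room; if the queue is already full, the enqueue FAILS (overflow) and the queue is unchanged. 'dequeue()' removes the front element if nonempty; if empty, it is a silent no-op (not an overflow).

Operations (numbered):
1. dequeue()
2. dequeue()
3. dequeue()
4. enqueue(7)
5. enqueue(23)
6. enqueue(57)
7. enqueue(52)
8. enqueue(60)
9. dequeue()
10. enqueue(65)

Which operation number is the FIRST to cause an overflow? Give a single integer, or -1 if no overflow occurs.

1. dequeue(): empty, no-op, size=0
2. dequeue(): empty, no-op, size=0
3. dequeue(): empty, no-op, size=0
4. enqueue(7): size=1
5. enqueue(23): size=2
6. enqueue(57): size=3
7. enqueue(52): size=3=cap → OVERFLOW (fail)
8. enqueue(60): size=3=cap → OVERFLOW (fail)
9. dequeue(): size=2
10. enqueue(65): size=3

Answer: 7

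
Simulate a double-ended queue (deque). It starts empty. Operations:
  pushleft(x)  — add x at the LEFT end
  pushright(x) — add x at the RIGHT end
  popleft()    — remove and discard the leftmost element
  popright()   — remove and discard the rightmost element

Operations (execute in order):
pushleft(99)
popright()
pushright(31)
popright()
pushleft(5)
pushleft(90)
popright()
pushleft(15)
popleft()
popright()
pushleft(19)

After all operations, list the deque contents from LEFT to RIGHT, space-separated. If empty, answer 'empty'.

pushleft(99): [99]
popright(): []
pushright(31): [31]
popright(): []
pushleft(5): [5]
pushleft(90): [90, 5]
popright(): [90]
pushleft(15): [15, 90]
popleft(): [90]
popright(): []
pushleft(19): [19]

Answer: 19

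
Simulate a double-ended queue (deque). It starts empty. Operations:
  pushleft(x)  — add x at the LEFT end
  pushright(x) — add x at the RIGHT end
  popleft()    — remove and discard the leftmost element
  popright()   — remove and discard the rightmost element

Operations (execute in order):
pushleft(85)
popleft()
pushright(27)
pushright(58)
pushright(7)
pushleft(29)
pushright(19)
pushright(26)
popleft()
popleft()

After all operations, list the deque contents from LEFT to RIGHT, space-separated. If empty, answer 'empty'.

pushleft(85): [85]
popleft(): []
pushright(27): [27]
pushright(58): [27, 58]
pushright(7): [27, 58, 7]
pushleft(29): [29, 27, 58, 7]
pushright(19): [29, 27, 58, 7, 19]
pushright(26): [29, 27, 58, 7, 19, 26]
popleft(): [27, 58, 7, 19, 26]
popleft(): [58, 7, 19, 26]

Answer: 58 7 19 26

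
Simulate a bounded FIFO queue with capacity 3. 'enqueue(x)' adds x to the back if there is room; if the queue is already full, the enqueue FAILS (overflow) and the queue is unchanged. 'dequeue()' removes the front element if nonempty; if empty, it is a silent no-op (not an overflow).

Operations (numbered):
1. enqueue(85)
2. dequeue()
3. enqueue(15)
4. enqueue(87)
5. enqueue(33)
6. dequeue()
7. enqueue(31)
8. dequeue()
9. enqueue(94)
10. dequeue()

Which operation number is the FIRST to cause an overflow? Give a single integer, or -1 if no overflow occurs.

1. enqueue(85): size=1
2. dequeue(): size=0
3. enqueue(15): size=1
4. enqueue(87): size=2
5. enqueue(33): size=3
6. dequeue(): size=2
7. enqueue(31): size=3
8. dequeue(): size=2
9. enqueue(94): size=3
10. dequeue(): size=2

Answer: -1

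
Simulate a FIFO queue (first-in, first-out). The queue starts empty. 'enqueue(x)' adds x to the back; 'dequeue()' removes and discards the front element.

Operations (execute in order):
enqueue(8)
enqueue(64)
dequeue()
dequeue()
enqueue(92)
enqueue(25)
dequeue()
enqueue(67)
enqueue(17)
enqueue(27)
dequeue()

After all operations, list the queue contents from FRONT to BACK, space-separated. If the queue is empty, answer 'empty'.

enqueue(8): [8]
enqueue(64): [8, 64]
dequeue(): [64]
dequeue(): []
enqueue(92): [92]
enqueue(25): [92, 25]
dequeue(): [25]
enqueue(67): [25, 67]
enqueue(17): [25, 67, 17]
enqueue(27): [25, 67, 17, 27]
dequeue(): [67, 17, 27]

Answer: 67 17 27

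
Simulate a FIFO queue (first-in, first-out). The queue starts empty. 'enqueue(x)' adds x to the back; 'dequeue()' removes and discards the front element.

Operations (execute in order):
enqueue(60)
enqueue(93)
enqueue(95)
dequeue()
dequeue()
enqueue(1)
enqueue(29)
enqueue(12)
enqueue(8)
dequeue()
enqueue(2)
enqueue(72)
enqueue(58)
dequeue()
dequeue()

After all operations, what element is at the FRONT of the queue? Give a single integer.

enqueue(60): queue = [60]
enqueue(93): queue = [60, 93]
enqueue(95): queue = [60, 93, 95]
dequeue(): queue = [93, 95]
dequeue(): queue = [95]
enqueue(1): queue = [95, 1]
enqueue(29): queue = [95, 1, 29]
enqueue(12): queue = [95, 1, 29, 12]
enqueue(8): queue = [95, 1, 29, 12, 8]
dequeue(): queue = [1, 29, 12, 8]
enqueue(2): queue = [1, 29, 12, 8, 2]
enqueue(72): queue = [1, 29, 12, 8, 2, 72]
enqueue(58): queue = [1, 29, 12, 8, 2, 72, 58]
dequeue(): queue = [29, 12, 8, 2, 72, 58]
dequeue(): queue = [12, 8, 2, 72, 58]

Answer: 12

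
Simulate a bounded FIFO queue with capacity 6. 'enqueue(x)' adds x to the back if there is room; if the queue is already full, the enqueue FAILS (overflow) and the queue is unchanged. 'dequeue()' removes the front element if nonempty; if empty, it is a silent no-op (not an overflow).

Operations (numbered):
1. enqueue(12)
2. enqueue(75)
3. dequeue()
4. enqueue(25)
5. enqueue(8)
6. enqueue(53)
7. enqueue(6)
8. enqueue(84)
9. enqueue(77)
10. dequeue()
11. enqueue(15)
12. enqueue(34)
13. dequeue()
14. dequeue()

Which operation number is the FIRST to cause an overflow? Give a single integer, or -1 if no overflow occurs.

1. enqueue(12): size=1
2. enqueue(75): size=2
3. dequeue(): size=1
4. enqueue(25): size=2
5. enqueue(8): size=3
6. enqueue(53): size=4
7. enqueue(6): size=5
8. enqueue(84): size=6
9. enqueue(77): size=6=cap → OVERFLOW (fail)
10. dequeue(): size=5
11. enqueue(15): size=6
12. enqueue(34): size=6=cap → OVERFLOW (fail)
13. dequeue(): size=5
14. dequeue(): size=4

Answer: 9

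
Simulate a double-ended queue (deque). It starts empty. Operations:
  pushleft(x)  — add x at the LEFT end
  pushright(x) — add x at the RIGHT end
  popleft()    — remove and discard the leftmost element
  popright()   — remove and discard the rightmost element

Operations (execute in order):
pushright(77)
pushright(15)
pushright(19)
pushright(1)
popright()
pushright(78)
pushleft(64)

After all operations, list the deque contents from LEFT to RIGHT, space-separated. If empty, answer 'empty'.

pushright(77): [77]
pushright(15): [77, 15]
pushright(19): [77, 15, 19]
pushright(1): [77, 15, 19, 1]
popright(): [77, 15, 19]
pushright(78): [77, 15, 19, 78]
pushleft(64): [64, 77, 15, 19, 78]

Answer: 64 77 15 19 78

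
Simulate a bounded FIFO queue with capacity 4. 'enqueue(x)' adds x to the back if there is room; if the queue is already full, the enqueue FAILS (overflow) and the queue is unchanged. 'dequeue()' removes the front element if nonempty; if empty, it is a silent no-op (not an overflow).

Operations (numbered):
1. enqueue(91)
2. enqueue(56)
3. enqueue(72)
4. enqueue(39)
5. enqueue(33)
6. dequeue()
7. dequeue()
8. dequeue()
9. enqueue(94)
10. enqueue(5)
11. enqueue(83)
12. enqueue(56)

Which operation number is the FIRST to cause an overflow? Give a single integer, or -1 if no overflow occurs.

1. enqueue(91): size=1
2. enqueue(56): size=2
3. enqueue(72): size=3
4. enqueue(39): size=4
5. enqueue(33): size=4=cap → OVERFLOW (fail)
6. dequeue(): size=3
7. dequeue(): size=2
8. dequeue(): size=1
9. enqueue(94): size=2
10. enqueue(5): size=3
11. enqueue(83): size=4
12. enqueue(56): size=4=cap → OVERFLOW (fail)

Answer: 5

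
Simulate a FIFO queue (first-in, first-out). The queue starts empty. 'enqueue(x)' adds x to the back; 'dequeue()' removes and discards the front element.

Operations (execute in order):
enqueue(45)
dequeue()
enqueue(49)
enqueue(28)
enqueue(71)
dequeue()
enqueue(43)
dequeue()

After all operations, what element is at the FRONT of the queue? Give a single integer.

Answer: 71

Derivation:
enqueue(45): queue = [45]
dequeue(): queue = []
enqueue(49): queue = [49]
enqueue(28): queue = [49, 28]
enqueue(71): queue = [49, 28, 71]
dequeue(): queue = [28, 71]
enqueue(43): queue = [28, 71, 43]
dequeue(): queue = [71, 43]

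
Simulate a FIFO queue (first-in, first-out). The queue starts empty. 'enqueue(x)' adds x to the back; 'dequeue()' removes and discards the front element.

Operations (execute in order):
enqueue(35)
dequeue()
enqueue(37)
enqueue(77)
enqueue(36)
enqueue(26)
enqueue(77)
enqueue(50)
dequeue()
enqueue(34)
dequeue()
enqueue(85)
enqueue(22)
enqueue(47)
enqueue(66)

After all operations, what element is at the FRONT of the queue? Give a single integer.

enqueue(35): queue = [35]
dequeue(): queue = []
enqueue(37): queue = [37]
enqueue(77): queue = [37, 77]
enqueue(36): queue = [37, 77, 36]
enqueue(26): queue = [37, 77, 36, 26]
enqueue(77): queue = [37, 77, 36, 26, 77]
enqueue(50): queue = [37, 77, 36, 26, 77, 50]
dequeue(): queue = [77, 36, 26, 77, 50]
enqueue(34): queue = [77, 36, 26, 77, 50, 34]
dequeue(): queue = [36, 26, 77, 50, 34]
enqueue(85): queue = [36, 26, 77, 50, 34, 85]
enqueue(22): queue = [36, 26, 77, 50, 34, 85, 22]
enqueue(47): queue = [36, 26, 77, 50, 34, 85, 22, 47]
enqueue(66): queue = [36, 26, 77, 50, 34, 85, 22, 47, 66]

Answer: 36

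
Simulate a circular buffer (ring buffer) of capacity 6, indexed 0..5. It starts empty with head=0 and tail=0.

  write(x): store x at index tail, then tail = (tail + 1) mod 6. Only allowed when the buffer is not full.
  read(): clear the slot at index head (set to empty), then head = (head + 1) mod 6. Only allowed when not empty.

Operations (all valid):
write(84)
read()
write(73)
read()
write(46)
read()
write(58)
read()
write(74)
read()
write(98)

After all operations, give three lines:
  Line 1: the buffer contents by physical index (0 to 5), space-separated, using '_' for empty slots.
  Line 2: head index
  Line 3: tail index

Answer: _ _ _ _ _ 98
5
0

Derivation:
write(84): buf=[84 _ _ _ _ _], head=0, tail=1, size=1
read(): buf=[_ _ _ _ _ _], head=1, tail=1, size=0
write(73): buf=[_ 73 _ _ _ _], head=1, tail=2, size=1
read(): buf=[_ _ _ _ _ _], head=2, tail=2, size=0
write(46): buf=[_ _ 46 _ _ _], head=2, tail=3, size=1
read(): buf=[_ _ _ _ _ _], head=3, tail=3, size=0
write(58): buf=[_ _ _ 58 _ _], head=3, tail=4, size=1
read(): buf=[_ _ _ _ _ _], head=4, tail=4, size=0
write(74): buf=[_ _ _ _ 74 _], head=4, tail=5, size=1
read(): buf=[_ _ _ _ _ _], head=5, tail=5, size=0
write(98): buf=[_ _ _ _ _ 98], head=5, tail=0, size=1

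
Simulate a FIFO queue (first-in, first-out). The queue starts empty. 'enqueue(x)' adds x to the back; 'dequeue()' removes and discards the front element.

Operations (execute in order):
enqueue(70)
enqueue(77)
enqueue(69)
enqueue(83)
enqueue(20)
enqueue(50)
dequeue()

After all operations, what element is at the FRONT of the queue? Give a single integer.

enqueue(70): queue = [70]
enqueue(77): queue = [70, 77]
enqueue(69): queue = [70, 77, 69]
enqueue(83): queue = [70, 77, 69, 83]
enqueue(20): queue = [70, 77, 69, 83, 20]
enqueue(50): queue = [70, 77, 69, 83, 20, 50]
dequeue(): queue = [77, 69, 83, 20, 50]

Answer: 77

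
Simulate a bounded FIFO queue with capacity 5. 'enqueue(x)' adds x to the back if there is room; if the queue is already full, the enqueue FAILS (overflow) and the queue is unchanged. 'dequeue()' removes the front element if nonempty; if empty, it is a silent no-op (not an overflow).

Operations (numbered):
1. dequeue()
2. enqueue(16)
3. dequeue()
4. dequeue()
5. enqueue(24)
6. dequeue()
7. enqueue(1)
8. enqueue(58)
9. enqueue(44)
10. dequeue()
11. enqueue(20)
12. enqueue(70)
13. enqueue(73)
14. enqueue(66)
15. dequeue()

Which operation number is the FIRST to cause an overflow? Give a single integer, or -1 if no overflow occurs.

1. dequeue(): empty, no-op, size=0
2. enqueue(16): size=1
3. dequeue(): size=0
4. dequeue(): empty, no-op, size=0
5. enqueue(24): size=1
6. dequeue(): size=0
7. enqueue(1): size=1
8. enqueue(58): size=2
9. enqueue(44): size=3
10. dequeue(): size=2
11. enqueue(20): size=3
12. enqueue(70): size=4
13. enqueue(73): size=5
14. enqueue(66): size=5=cap → OVERFLOW (fail)
15. dequeue(): size=4

Answer: 14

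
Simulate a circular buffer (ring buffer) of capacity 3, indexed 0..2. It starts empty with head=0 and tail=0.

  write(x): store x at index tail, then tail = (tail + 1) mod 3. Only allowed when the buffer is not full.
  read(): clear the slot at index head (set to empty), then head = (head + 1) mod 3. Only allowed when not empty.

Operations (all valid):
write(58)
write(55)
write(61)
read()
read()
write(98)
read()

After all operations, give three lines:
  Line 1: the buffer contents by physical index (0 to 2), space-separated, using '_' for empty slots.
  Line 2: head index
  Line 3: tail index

write(58): buf=[58 _ _], head=0, tail=1, size=1
write(55): buf=[58 55 _], head=0, tail=2, size=2
write(61): buf=[58 55 61], head=0, tail=0, size=3
read(): buf=[_ 55 61], head=1, tail=0, size=2
read(): buf=[_ _ 61], head=2, tail=0, size=1
write(98): buf=[98 _ 61], head=2, tail=1, size=2
read(): buf=[98 _ _], head=0, tail=1, size=1

Answer: 98 _ _
0
1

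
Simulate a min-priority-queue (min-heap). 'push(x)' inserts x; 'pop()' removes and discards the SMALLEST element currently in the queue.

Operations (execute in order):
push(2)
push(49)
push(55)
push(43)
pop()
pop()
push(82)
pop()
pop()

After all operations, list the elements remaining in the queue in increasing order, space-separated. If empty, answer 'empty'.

Answer: 82

Derivation:
push(2): heap contents = [2]
push(49): heap contents = [2, 49]
push(55): heap contents = [2, 49, 55]
push(43): heap contents = [2, 43, 49, 55]
pop() → 2: heap contents = [43, 49, 55]
pop() → 43: heap contents = [49, 55]
push(82): heap contents = [49, 55, 82]
pop() → 49: heap contents = [55, 82]
pop() → 55: heap contents = [82]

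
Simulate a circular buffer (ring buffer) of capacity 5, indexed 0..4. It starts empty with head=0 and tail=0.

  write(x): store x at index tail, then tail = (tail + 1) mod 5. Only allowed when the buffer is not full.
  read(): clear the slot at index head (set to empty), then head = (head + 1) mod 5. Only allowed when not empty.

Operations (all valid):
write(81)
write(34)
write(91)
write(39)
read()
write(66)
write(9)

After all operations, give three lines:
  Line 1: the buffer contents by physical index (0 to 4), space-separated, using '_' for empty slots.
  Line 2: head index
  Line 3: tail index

write(81): buf=[81 _ _ _ _], head=0, tail=1, size=1
write(34): buf=[81 34 _ _ _], head=0, tail=2, size=2
write(91): buf=[81 34 91 _ _], head=0, tail=3, size=3
write(39): buf=[81 34 91 39 _], head=0, tail=4, size=4
read(): buf=[_ 34 91 39 _], head=1, tail=4, size=3
write(66): buf=[_ 34 91 39 66], head=1, tail=0, size=4
write(9): buf=[9 34 91 39 66], head=1, tail=1, size=5

Answer: 9 34 91 39 66
1
1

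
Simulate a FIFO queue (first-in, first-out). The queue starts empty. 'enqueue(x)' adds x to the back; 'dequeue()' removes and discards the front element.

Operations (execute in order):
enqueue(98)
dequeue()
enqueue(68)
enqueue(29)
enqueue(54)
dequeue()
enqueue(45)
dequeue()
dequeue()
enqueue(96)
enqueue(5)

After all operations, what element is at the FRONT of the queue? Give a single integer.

enqueue(98): queue = [98]
dequeue(): queue = []
enqueue(68): queue = [68]
enqueue(29): queue = [68, 29]
enqueue(54): queue = [68, 29, 54]
dequeue(): queue = [29, 54]
enqueue(45): queue = [29, 54, 45]
dequeue(): queue = [54, 45]
dequeue(): queue = [45]
enqueue(96): queue = [45, 96]
enqueue(5): queue = [45, 96, 5]

Answer: 45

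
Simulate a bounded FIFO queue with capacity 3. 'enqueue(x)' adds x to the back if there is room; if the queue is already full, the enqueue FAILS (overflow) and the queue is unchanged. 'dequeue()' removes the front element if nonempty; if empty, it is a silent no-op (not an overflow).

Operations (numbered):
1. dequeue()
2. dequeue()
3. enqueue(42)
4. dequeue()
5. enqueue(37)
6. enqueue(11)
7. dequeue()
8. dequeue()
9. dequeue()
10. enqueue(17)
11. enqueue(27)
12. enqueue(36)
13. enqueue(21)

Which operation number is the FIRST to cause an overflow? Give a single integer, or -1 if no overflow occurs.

1. dequeue(): empty, no-op, size=0
2. dequeue(): empty, no-op, size=0
3. enqueue(42): size=1
4. dequeue(): size=0
5. enqueue(37): size=1
6. enqueue(11): size=2
7. dequeue(): size=1
8. dequeue(): size=0
9. dequeue(): empty, no-op, size=0
10. enqueue(17): size=1
11. enqueue(27): size=2
12. enqueue(36): size=3
13. enqueue(21): size=3=cap → OVERFLOW (fail)

Answer: 13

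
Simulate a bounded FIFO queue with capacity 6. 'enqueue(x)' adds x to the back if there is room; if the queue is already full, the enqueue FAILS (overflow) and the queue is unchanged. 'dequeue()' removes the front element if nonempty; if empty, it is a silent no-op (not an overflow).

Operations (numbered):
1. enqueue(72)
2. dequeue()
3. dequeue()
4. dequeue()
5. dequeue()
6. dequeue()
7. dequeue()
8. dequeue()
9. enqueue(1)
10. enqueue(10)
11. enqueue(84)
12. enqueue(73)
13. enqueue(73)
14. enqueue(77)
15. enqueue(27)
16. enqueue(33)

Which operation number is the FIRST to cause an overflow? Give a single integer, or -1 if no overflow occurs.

1. enqueue(72): size=1
2. dequeue(): size=0
3. dequeue(): empty, no-op, size=0
4. dequeue(): empty, no-op, size=0
5. dequeue(): empty, no-op, size=0
6. dequeue(): empty, no-op, size=0
7. dequeue(): empty, no-op, size=0
8. dequeue(): empty, no-op, size=0
9. enqueue(1): size=1
10. enqueue(10): size=2
11. enqueue(84): size=3
12. enqueue(73): size=4
13. enqueue(73): size=5
14. enqueue(77): size=6
15. enqueue(27): size=6=cap → OVERFLOW (fail)
16. enqueue(33): size=6=cap → OVERFLOW (fail)

Answer: 15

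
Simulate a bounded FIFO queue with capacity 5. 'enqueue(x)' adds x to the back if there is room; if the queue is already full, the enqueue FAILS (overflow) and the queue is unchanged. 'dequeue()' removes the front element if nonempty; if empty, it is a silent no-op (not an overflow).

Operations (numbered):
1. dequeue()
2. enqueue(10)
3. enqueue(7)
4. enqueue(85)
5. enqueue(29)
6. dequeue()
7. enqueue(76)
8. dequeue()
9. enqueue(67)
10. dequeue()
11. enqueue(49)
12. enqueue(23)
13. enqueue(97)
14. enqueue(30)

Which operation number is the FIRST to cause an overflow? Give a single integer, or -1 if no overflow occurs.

1. dequeue(): empty, no-op, size=0
2. enqueue(10): size=1
3. enqueue(7): size=2
4. enqueue(85): size=3
5. enqueue(29): size=4
6. dequeue(): size=3
7. enqueue(76): size=4
8. dequeue(): size=3
9. enqueue(67): size=4
10. dequeue(): size=3
11. enqueue(49): size=4
12. enqueue(23): size=5
13. enqueue(97): size=5=cap → OVERFLOW (fail)
14. enqueue(30): size=5=cap → OVERFLOW (fail)

Answer: 13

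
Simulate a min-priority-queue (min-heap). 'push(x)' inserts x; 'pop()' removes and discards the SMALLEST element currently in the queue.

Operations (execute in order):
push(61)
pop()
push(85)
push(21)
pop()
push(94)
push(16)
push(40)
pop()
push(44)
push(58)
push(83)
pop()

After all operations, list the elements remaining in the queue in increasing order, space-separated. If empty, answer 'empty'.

push(61): heap contents = [61]
pop() → 61: heap contents = []
push(85): heap contents = [85]
push(21): heap contents = [21, 85]
pop() → 21: heap contents = [85]
push(94): heap contents = [85, 94]
push(16): heap contents = [16, 85, 94]
push(40): heap contents = [16, 40, 85, 94]
pop() → 16: heap contents = [40, 85, 94]
push(44): heap contents = [40, 44, 85, 94]
push(58): heap contents = [40, 44, 58, 85, 94]
push(83): heap contents = [40, 44, 58, 83, 85, 94]
pop() → 40: heap contents = [44, 58, 83, 85, 94]

Answer: 44 58 83 85 94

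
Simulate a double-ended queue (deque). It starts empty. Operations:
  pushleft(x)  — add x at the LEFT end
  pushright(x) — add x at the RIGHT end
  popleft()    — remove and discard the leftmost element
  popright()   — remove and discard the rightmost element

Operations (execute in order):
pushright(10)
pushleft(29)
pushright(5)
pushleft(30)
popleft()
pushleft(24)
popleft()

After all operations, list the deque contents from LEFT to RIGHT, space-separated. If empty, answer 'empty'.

Answer: 29 10 5

Derivation:
pushright(10): [10]
pushleft(29): [29, 10]
pushright(5): [29, 10, 5]
pushleft(30): [30, 29, 10, 5]
popleft(): [29, 10, 5]
pushleft(24): [24, 29, 10, 5]
popleft(): [29, 10, 5]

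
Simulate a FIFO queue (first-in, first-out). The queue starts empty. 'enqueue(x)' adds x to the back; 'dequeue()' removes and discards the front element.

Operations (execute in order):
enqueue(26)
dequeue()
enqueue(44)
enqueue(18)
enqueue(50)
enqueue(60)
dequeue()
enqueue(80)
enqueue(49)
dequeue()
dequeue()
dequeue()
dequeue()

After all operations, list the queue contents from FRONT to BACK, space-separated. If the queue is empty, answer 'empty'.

Answer: 49

Derivation:
enqueue(26): [26]
dequeue(): []
enqueue(44): [44]
enqueue(18): [44, 18]
enqueue(50): [44, 18, 50]
enqueue(60): [44, 18, 50, 60]
dequeue(): [18, 50, 60]
enqueue(80): [18, 50, 60, 80]
enqueue(49): [18, 50, 60, 80, 49]
dequeue(): [50, 60, 80, 49]
dequeue(): [60, 80, 49]
dequeue(): [80, 49]
dequeue(): [49]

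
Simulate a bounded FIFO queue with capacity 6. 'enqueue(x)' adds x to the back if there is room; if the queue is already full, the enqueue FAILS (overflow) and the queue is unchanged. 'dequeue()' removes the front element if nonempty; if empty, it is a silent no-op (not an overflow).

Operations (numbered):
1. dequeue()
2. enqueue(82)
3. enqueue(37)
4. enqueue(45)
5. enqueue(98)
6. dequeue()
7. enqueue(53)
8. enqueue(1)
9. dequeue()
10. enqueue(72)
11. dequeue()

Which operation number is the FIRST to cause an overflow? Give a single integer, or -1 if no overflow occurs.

1. dequeue(): empty, no-op, size=0
2. enqueue(82): size=1
3. enqueue(37): size=2
4. enqueue(45): size=3
5. enqueue(98): size=4
6. dequeue(): size=3
7. enqueue(53): size=4
8. enqueue(1): size=5
9. dequeue(): size=4
10. enqueue(72): size=5
11. dequeue(): size=4

Answer: -1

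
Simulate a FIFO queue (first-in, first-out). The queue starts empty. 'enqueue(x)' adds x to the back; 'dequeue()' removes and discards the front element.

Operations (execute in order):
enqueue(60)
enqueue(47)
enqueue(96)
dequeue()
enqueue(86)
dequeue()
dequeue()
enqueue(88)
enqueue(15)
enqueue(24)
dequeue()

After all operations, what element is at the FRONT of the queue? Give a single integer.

Answer: 88

Derivation:
enqueue(60): queue = [60]
enqueue(47): queue = [60, 47]
enqueue(96): queue = [60, 47, 96]
dequeue(): queue = [47, 96]
enqueue(86): queue = [47, 96, 86]
dequeue(): queue = [96, 86]
dequeue(): queue = [86]
enqueue(88): queue = [86, 88]
enqueue(15): queue = [86, 88, 15]
enqueue(24): queue = [86, 88, 15, 24]
dequeue(): queue = [88, 15, 24]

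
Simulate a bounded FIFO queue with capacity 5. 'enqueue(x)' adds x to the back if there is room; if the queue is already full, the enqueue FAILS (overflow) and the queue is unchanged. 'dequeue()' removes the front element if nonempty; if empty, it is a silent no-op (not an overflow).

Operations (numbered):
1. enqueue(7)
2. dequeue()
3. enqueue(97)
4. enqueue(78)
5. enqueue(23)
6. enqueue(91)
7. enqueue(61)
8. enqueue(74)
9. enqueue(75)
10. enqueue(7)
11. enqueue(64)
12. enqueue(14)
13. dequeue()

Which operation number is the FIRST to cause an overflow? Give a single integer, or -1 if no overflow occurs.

1. enqueue(7): size=1
2. dequeue(): size=0
3. enqueue(97): size=1
4. enqueue(78): size=2
5. enqueue(23): size=3
6. enqueue(91): size=4
7. enqueue(61): size=5
8. enqueue(74): size=5=cap → OVERFLOW (fail)
9. enqueue(75): size=5=cap → OVERFLOW (fail)
10. enqueue(7): size=5=cap → OVERFLOW (fail)
11. enqueue(64): size=5=cap → OVERFLOW (fail)
12. enqueue(14): size=5=cap → OVERFLOW (fail)
13. dequeue(): size=4

Answer: 8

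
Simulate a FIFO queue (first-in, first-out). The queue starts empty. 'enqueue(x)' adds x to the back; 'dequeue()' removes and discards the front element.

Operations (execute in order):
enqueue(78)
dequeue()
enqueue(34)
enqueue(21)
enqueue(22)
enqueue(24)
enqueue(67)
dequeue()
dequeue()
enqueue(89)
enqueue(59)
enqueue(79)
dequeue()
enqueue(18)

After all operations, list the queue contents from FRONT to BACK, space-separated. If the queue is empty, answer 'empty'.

Answer: 24 67 89 59 79 18

Derivation:
enqueue(78): [78]
dequeue(): []
enqueue(34): [34]
enqueue(21): [34, 21]
enqueue(22): [34, 21, 22]
enqueue(24): [34, 21, 22, 24]
enqueue(67): [34, 21, 22, 24, 67]
dequeue(): [21, 22, 24, 67]
dequeue(): [22, 24, 67]
enqueue(89): [22, 24, 67, 89]
enqueue(59): [22, 24, 67, 89, 59]
enqueue(79): [22, 24, 67, 89, 59, 79]
dequeue(): [24, 67, 89, 59, 79]
enqueue(18): [24, 67, 89, 59, 79, 18]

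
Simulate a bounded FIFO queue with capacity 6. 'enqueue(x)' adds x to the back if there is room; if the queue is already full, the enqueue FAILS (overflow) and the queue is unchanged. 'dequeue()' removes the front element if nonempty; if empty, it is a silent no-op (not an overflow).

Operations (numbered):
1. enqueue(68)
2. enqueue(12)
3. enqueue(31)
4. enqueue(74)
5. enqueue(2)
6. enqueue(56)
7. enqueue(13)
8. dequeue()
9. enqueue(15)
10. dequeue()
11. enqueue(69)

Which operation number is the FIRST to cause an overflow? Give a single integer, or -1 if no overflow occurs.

Answer: 7

Derivation:
1. enqueue(68): size=1
2. enqueue(12): size=2
3. enqueue(31): size=3
4. enqueue(74): size=4
5. enqueue(2): size=5
6. enqueue(56): size=6
7. enqueue(13): size=6=cap → OVERFLOW (fail)
8. dequeue(): size=5
9. enqueue(15): size=6
10. dequeue(): size=5
11. enqueue(69): size=6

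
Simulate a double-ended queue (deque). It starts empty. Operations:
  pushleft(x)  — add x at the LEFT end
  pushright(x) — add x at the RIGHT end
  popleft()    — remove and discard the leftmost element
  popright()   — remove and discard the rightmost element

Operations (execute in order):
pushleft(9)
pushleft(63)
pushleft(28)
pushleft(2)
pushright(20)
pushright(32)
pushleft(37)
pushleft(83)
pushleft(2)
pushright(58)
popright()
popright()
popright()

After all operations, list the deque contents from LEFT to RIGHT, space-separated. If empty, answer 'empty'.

pushleft(9): [9]
pushleft(63): [63, 9]
pushleft(28): [28, 63, 9]
pushleft(2): [2, 28, 63, 9]
pushright(20): [2, 28, 63, 9, 20]
pushright(32): [2, 28, 63, 9, 20, 32]
pushleft(37): [37, 2, 28, 63, 9, 20, 32]
pushleft(83): [83, 37, 2, 28, 63, 9, 20, 32]
pushleft(2): [2, 83, 37, 2, 28, 63, 9, 20, 32]
pushright(58): [2, 83, 37, 2, 28, 63, 9, 20, 32, 58]
popright(): [2, 83, 37, 2, 28, 63, 9, 20, 32]
popright(): [2, 83, 37, 2, 28, 63, 9, 20]
popright(): [2, 83, 37, 2, 28, 63, 9]

Answer: 2 83 37 2 28 63 9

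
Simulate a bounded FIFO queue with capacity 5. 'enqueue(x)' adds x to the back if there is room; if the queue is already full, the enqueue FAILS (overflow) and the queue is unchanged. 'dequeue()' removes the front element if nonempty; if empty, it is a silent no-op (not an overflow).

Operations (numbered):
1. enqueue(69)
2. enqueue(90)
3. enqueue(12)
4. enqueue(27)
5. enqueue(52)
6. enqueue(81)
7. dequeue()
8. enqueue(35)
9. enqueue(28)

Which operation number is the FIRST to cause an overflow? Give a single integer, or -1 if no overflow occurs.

1. enqueue(69): size=1
2. enqueue(90): size=2
3. enqueue(12): size=3
4. enqueue(27): size=4
5. enqueue(52): size=5
6. enqueue(81): size=5=cap → OVERFLOW (fail)
7. dequeue(): size=4
8. enqueue(35): size=5
9. enqueue(28): size=5=cap → OVERFLOW (fail)

Answer: 6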